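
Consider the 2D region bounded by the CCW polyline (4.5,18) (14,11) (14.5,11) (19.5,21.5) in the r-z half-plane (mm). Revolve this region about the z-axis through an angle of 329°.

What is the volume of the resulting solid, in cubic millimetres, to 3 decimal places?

Volume = 5268.886 mm³

Profile (r,z), 4 vertices: (4.5,18) (14,11) (14.5,11) (19.5,21.5)
edge 0: (4.5,18)→(14,11)  cross = 4.5·11 − 14·18 = -202.5000; (r_i+r_j)·cross = 18.5·-202.5000 = -3746.2500
edge 1: (14,11)→(14.5,11)  cross = 14·11 − 14.5·11 = -5.5000; (r_i+r_j)·cross = 28.5·-5.5000 = -156.7500
edge 2: (14.5,11)→(19.5,21.5)  cross = 14.5·21.5 − 19.5·11 = 97.2500; (r_i+r_j)·cross = 34·97.2500 = 3306.5000
edge 3: (19.5,21.5)→(4.5,18)  cross = 19.5·18 − 4.5·21.5 = 254.2500; (r_i+r_j)·cross = 24·254.2500 = 6102.0000
Σcross = 143.5000 → A = |Σcross|/2 = 71.7500 mm²
Σ(r_i+r_j)·cross = 5505.5000 → first moment M = |Σ|/6 = 917.5833
R_c = M/A = 917.5833/71.7500 = 12.7886 mm
θ = 329° = 5.742133 rad
V = θ·R_c·A = 5.742133·12.7886·71.7500 = 5268.886 mm³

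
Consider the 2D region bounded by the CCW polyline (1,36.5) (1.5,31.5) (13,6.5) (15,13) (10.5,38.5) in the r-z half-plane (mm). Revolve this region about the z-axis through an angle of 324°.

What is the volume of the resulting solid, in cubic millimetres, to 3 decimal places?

Volume = 10704.309 mm³

Profile (r,z), 5 vertices: (1,36.5) (1.5,31.5) (13,6.5) (15,13) (10.5,38.5)
edge 0: (1,36.5)→(1.5,31.5)  cross = 1·31.5 − 1.5·36.5 = -23.2500; (r_i+r_j)·cross = 2.5·-23.2500 = -58.1250
edge 1: (1.5,31.5)→(13,6.5)  cross = 1.5·6.5 − 13·31.5 = -399.7500; (r_i+r_j)·cross = 14.5·-399.7500 = -5796.3750
edge 2: (13,6.5)→(15,13)  cross = 13·13 − 15·6.5 = 71.5000; (r_i+r_j)·cross = 28·71.5000 = 2002.0000
edge 3: (15,13)→(10.5,38.5)  cross = 15·38.5 − 10.5·13 = 441.0000; (r_i+r_j)·cross = 25.5·441.0000 = 11245.5000
edge 4: (10.5,38.5)→(1,36.5)  cross = 10.5·36.5 − 1·38.5 = 344.7500; (r_i+r_j)·cross = 11.5·344.7500 = 3964.6250
Σcross = 434.2500 → A = |Σcross|/2 = 217.1250 mm²
Σ(r_i+r_j)·cross = 11357.6250 → first moment M = |Σ|/6 = 1892.9375
R_c = M/A = 1892.9375/217.1250 = 8.7182 mm
θ = 324° = 5.654867 rad
V = θ·R_c·A = 5.654867·8.7182·217.1250 = 10704.309 mm³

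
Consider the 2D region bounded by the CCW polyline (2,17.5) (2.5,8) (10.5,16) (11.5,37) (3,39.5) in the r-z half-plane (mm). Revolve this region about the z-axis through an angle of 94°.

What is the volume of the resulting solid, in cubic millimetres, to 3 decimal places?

Profile (r,z), 5 vertices: (2,17.5) (2.5,8) (10.5,16) (11.5,37) (3,39.5)
edge 0: (2,17.5)→(2.5,8)  cross = 2·8 − 2.5·17.5 = -27.7500; (r_i+r_j)·cross = 4.5·-27.7500 = -124.8750
edge 1: (2.5,8)→(10.5,16)  cross = 2.5·16 − 10.5·8 = -44.0000; (r_i+r_j)·cross = 13·-44.0000 = -572.0000
edge 2: (10.5,16)→(11.5,37)  cross = 10.5·37 − 11.5·16 = 204.5000; (r_i+r_j)·cross = 22·204.5000 = 4499.0000
edge 3: (11.5,37)→(3,39.5)  cross = 11.5·39.5 − 3·37 = 343.2500; (r_i+r_j)·cross = 14.5·343.2500 = 4977.1250
edge 4: (3,39.5)→(2,17.5)  cross = 3·17.5 − 2·39.5 = -26.5000; (r_i+r_j)·cross = 5·-26.5000 = -132.5000
Σcross = 449.5000 → A = |Σcross|/2 = 224.7500 mm²
Σ(r_i+r_j)·cross = 8646.7500 → first moment M = |Σ|/6 = 1441.1250
R_c = M/A = 1441.1250/224.7500 = 6.4121 mm
θ = 94° = 1.640609 rad
V = θ·R_c·A = 1.640609·6.4121·224.7500 = 2364.323 mm³

Volume = 2364.323 mm³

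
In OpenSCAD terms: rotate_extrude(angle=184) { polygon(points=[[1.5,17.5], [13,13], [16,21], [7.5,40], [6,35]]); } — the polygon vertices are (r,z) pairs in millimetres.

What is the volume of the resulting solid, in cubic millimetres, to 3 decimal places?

Volume = 5836.864 mm³

Profile (r,z), 5 vertices: (1.5,17.5) (13,13) (16,21) (7.5,40) (6,35)
edge 0: (1.5,17.5)→(13,13)  cross = 1.5·13 − 13·17.5 = -208.0000; (r_i+r_j)·cross = 14.5·-208.0000 = -3016.0000
edge 1: (13,13)→(16,21)  cross = 13·21 − 16·13 = 65.0000; (r_i+r_j)·cross = 29·65.0000 = 1885.0000
edge 2: (16,21)→(7.5,40)  cross = 16·40 − 7.5·21 = 482.5000; (r_i+r_j)·cross = 23.5·482.5000 = 11338.7500
edge 3: (7.5,40)→(6,35)  cross = 7.5·35 − 6·40 = 22.5000; (r_i+r_j)·cross = 13.5·22.5000 = 303.7500
edge 4: (6,35)→(1.5,17.5)  cross = 6·17.5 − 1.5·35 = 52.5000; (r_i+r_j)·cross = 7.5·52.5000 = 393.7500
Σcross = 414.5000 → A = |Σcross|/2 = 207.2500 mm²
Σ(r_i+r_j)·cross = 10905.2500 → first moment M = |Σ|/6 = 1817.5417
R_c = M/A = 1817.5417/207.2500 = 8.7698 mm
θ = 184° = 3.211406 rad
V = θ·R_c·A = 3.211406·8.7698·207.2500 = 5836.864 mm³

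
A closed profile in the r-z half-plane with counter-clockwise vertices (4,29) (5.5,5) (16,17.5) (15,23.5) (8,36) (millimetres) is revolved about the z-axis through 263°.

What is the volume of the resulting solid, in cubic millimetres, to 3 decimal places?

Profile (r,z), 5 vertices: (4,29) (5.5,5) (16,17.5) (15,23.5) (8,36)
edge 0: (4,29)→(5.5,5)  cross = 4·5 − 5.5·29 = -139.5000; (r_i+r_j)·cross = 9.5·-139.5000 = -1325.2500
edge 1: (5.5,5)→(16,17.5)  cross = 5.5·17.5 − 16·5 = 16.2500; (r_i+r_j)·cross = 21.5·16.2500 = 349.3750
edge 2: (16,17.5)→(15,23.5)  cross = 16·23.5 − 15·17.5 = 113.5000; (r_i+r_j)·cross = 31·113.5000 = 3518.5000
edge 3: (15,23.5)→(8,36)  cross = 15·36 − 8·23.5 = 352.0000; (r_i+r_j)·cross = 23·352.0000 = 8096.0000
edge 4: (8,36)→(4,29)  cross = 8·29 − 4·36 = 88.0000; (r_i+r_j)·cross = 12·88.0000 = 1056.0000
Σcross = 430.2500 → A = |Σcross|/2 = 215.1250 mm²
Σ(r_i+r_j)·cross = 11694.6250 → first moment M = |Σ|/6 = 1949.1042
R_c = M/A = 1949.1042/215.1250 = 9.0603 mm
θ = 263° = 4.590216 rad
V = θ·R_c·A = 4.590216·9.0603·215.1250 = 8946.809 mm³

Volume = 8946.809 mm³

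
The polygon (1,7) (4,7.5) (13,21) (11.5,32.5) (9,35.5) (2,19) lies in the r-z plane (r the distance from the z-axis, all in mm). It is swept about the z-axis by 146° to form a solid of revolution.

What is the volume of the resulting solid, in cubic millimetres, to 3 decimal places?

Volume = 3210.867 mm³

Profile (r,z), 6 vertices: (1,7) (4,7.5) (13,21) (11.5,32.5) (9,35.5) (2,19)
edge 0: (1,7)→(4,7.5)  cross = 1·7.5 − 4·7 = -20.5000; (r_i+r_j)·cross = 5·-20.5000 = -102.5000
edge 1: (4,7.5)→(13,21)  cross = 4·21 − 13·7.5 = -13.5000; (r_i+r_j)·cross = 17·-13.5000 = -229.5000
edge 2: (13,21)→(11.5,32.5)  cross = 13·32.5 − 11.5·21 = 181.0000; (r_i+r_j)·cross = 24.5·181.0000 = 4434.5000
edge 3: (11.5,32.5)→(9,35.5)  cross = 11.5·35.5 − 9·32.5 = 115.7500; (r_i+r_j)·cross = 20.5·115.7500 = 2372.8750
edge 4: (9,35.5)→(2,19)  cross = 9·19 − 2·35.5 = 100.0000; (r_i+r_j)·cross = 11·100.0000 = 1100.0000
edge 5: (2,19)→(1,7)  cross = 2·7 − 1·19 = -5.0000; (r_i+r_j)·cross = 3·-5.0000 = -15.0000
Σcross = 357.7500 → A = |Σcross|/2 = 178.8750 mm²
Σ(r_i+r_j)·cross = 7560.3750 → first moment M = |Σ|/6 = 1260.0625
R_c = M/A = 1260.0625/178.8750 = 7.0444 mm
θ = 146° = 2.548181 rad
V = θ·R_c·A = 2.548181·7.0444·178.8750 = 3210.867 mm³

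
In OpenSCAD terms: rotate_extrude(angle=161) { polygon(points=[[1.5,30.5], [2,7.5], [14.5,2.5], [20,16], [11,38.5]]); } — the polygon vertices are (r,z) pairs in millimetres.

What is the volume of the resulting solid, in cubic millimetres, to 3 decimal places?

Profile (r,z), 5 vertices: (1.5,30.5) (2,7.5) (14.5,2.5) (20,16) (11,38.5)
edge 0: (1.5,30.5)→(2,7.5)  cross = 1.5·7.5 − 2·30.5 = -49.7500; (r_i+r_j)·cross = 3.5·-49.7500 = -174.1250
edge 1: (2,7.5)→(14.5,2.5)  cross = 2·2.5 − 14.5·7.5 = -103.7500; (r_i+r_j)·cross = 16.5·-103.7500 = -1711.8750
edge 2: (14.5,2.5)→(20,16)  cross = 14.5·16 − 20·2.5 = 182.0000; (r_i+r_j)·cross = 34.5·182.0000 = 6279.0000
edge 3: (20,16)→(11,38.5)  cross = 20·38.5 − 11·16 = 594.0000; (r_i+r_j)·cross = 31·594.0000 = 18414.0000
edge 4: (11,38.5)→(1.5,30.5)  cross = 11·30.5 − 1.5·38.5 = 277.7500; (r_i+r_j)·cross = 12.5·277.7500 = 3471.8750
Σcross = 900.2500 → A = |Σcross|/2 = 450.1250 mm²
Σ(r_i+r_j)·cross = 26278.8750 → first moment M = |Σ|/6 = 4379.8125
R_c = M/A = 4379.8125/450.1250 = 9.7302 mm
θ = 161° = 2.809980 rad
V = θ·R_c·A = 2.809980·9.7302·450.1250 = 12307.186 mm³

Volume = 12307.186 mm³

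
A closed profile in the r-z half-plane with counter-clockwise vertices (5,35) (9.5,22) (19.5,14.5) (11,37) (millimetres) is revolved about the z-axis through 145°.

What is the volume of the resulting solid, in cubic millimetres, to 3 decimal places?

Volume = 3656.268 mm³

Profile (r,z), 4 vertices: (5,35) (9.5,22) (19.5,14.5) (11,37)
edge 0: (5,35)→(9.5,22)  cross = 5·22 − 9.5·35 = -222.5000; (r_i+r_j)·cross = 14.5·-222.5000 = -3226.2500
edge 1: (9.5,22)→(19.5,14.5)  cross = 9.5·14.5 − 19.5·22 = -291.2500; (r_i+r_j)·cross = 29·-291.2500 = -8446.2500
edge 2: (19.5,14.5)→(11,37)  cross = 19.5·37 − 11·14.5 = 562.0000; (r_i+r_j)·cross = 30.5·562.0000 = 17141.0000
edge 3: (11,37)→(5,35)  cross = 11·35 − 5·37 = 200.0000; (r_i+r_j)·cross = 16·200.0000 = 3200.0000
Σcross = 248.2500 → A = |Σcross|/2 = 124.1250 mm²
Σ(r_i+r_j)·cross = 8668.5000 → first moment M = |Σ|/6 = 1444.7500
R_c = M/A = 1444.7500/124.1250 = 11.6395 mm
θ = 145° = 2.530727 rad
V = θ·R_c·A = 2.530727·11.6395·124.1250 = 3656.268 mm³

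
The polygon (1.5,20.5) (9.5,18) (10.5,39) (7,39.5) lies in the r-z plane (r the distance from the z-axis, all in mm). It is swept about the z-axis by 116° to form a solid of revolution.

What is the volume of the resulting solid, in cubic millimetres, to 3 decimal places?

Profile (r,z), 4 vertices: (1.5,20.5) (9.5,18) (10.5,39) (7,39.5)
edge 0: (1.5,20.5)→(9.5,18)  cross = 1.5·18 − 9.5·20.5 = -167.7500; (r_i+r_j)·cross = 11·-167.7500 = -1845.2500
edge 1: (9.5,18)→(10.5,39)  cross = 9.5·39 − 10.5·18 = 181.5000; (r_i+r_j)·cross = 20·181.5000 = 3630.0000
edge 2: (10.5,39)→(7,39.5)  cross = 10.5·39.5 − 7·39 = 141.7500; (r_i+r_j)·cross = 17.5·141.7500 = 2480.6250
edge 3: (7,39.5)→(1.5,20.5)  cross = 7·20.5 − 1.5·39.5 = 84.2500; (r_i+r_j)·cross = 8.5·84.2500 = 716.1250
Σcross = 239.7500 → A = |Σcross|/2 = 119.8750 mm²
Σ(r_i+r_j)·cross = 4981.5000 → first moment M = |Σ|/6 = 830.2500
R_c = M/A = 830.2500/119.8750 = 6.9260 mm
θ = 116° = 2.024582 rad
V = θ·R_c·A = 2.024582·6.9260·119.8750 = 1680.909 mm³

Volume = 1680.909 mm³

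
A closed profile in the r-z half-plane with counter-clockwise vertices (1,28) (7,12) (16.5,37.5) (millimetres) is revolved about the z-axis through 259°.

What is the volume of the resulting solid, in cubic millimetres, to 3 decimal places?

Profile (r,z), 3 vertices: (1,28) (7,12) (16.5,37.5)
edge 0: (1,28)→(7,12)  cross = 1·12 − 7·28 = -184.0000; (r_i+r_j)·cross = 8·-184.0000 = -1472.0000
edge 1: (7,12)→(16.5,37.5)  cross = 7·37.5 − 16.5·12 = 64.5000; (r_i+r_j)·cross = 23.5·64.5000 = 1515.7500
edge 2: (16.5,37.5)→(1,28)  cross = 16.5·28 − 1·37.5 = 424.5000; (r_i+r_j)·cross = 17.5·424.5000 = 7428.7500
Σcross = 305.0000 → A = |Σcross|/2 = 152.5000 mm²
Σ(r_i+r_j)·cross = 7472.5000 → first moment M = |Σ|/6 = 1245.4167
R_c = M/A = 1245.4167/152.5000 = 8.1667 mm
θ = 259° = 4.520403 rad
V = θ·R_c·A = 4.520403·8.1667·152.5000 = 5629.785 mm³

Volume = 5629.785 mm³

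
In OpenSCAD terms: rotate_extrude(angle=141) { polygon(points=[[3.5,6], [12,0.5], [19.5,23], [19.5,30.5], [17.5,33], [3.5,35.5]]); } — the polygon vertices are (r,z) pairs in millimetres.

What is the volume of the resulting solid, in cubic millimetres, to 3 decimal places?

Volume = 11057.913 mm³

Profile (r,z), 6 vertices: (3.5,6) (12,0.5) (19.5,23) (19.5,30.5) (17.5,33) (3.5,35.5)
edge 0: (3.5,6)→(12,0.5)  cross = 3.5·0.5 − 12·6 = -70.2500; (r_i+r_j)·cross = 15.5·-70.2500 = -1088.8750
edge 1: (12,0.5)→(19.5,23)  cross = 12·23 − 19.5·0.5 = 266.2500; (r_i+r_j)·cross = 31.5·266.2500 = 8386.8750
edge 2: (19.5,23)→(19.5,30.5)  cross = 19.5·30.5 − 19.5·23 = 146.2500; (r_i+r_j)·cross = 39·146.2500 = 5703.7500
edge 3: (19.5,30.5)→(17.5,33)  cross = 19.5·33 − 17.5·30.5 = 109.7500; (r_i+r_j)·cross = 37·109.7500 = 4060.7500
edge 4: (17.5,33)→(3.5,35.5)  cross = 17.5·35.5 − 3.5·33 = 505.7500; (r_i+r_j)·cross = 21·505.7500 = 10620.7500
edge 5: (3.5,35.5)→(3.5,6)  cross = 3.5·6 − 3.5·35.5 = -103.2500; (r_i+r_j)·cross = 7·-103.2500 = -722.7500
Σcross = 854.5000 → A = |Σcross|/2 = 427.2500 mm²
Σ(r_i+r_j)·cross = 26960.5000 → first moment M = |Σ|/6 = 4493.4167
R_c = M/A = 4493.4167/427.2500 = 10.5171 mm
θ = 141° = 2.460914 rad
V = θ·R_c·A = 2.460914·10.5171·427.2500 = 11057.913 mm³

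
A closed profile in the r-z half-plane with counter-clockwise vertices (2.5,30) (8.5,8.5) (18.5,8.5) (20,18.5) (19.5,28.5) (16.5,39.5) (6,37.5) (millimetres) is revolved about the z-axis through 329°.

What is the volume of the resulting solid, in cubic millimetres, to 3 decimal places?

Profile (r,z), 7 vertices: (2.5,30) (8.5,8.5) (18.5,8.5) (20,18.5) (19.5,28.5) (16.5,39.5) (6,37.5)
edge 0: (2.5,30)→(8.5,8.5)  cross = 2.5·8.5 − 8.5·30 = -233.7500; (r_i+r_j)·cross = 11·-233.7500 = -2571.2500
edge 1: (8.5,8.5)→(18.5,8.5)  cross = 8.5·8.5 − 18.5·8.5 = -85.0000; (r_i+r_j)·cross = 27·-85.0000 = -2295.0000
edge 2: (18.5,8.5)→(20,18.5)  cross = 18.5·18.5 − 20·8.5 = 172.2500; (r_i+r_j)·cross = 38.5·172.2500 = 6631.6250
edge 3: (20,18.5)→(19.5,28.5)  cross = 20·28.5 − 19.5·18.5 = 209.2500; (r_i+r_j)·cross = 39.5·209.2500 = 8265.3750
edge 4: (19.5,28.5)→(16.5,39.5)  cross = 19.5·39.5 − 16.5·28.5 = 300.0000; (r_i+r_j)·cross = 36·300.0000 = 10800.0000
edge 5: (16.5,39.5)→(6,37.5)  cross = 16.5·37.5 − 6·39.5 = 381.7500; (r_i+r_j)·cross = 22.5·381.7500 = 8589.3750
edge 6: (6,37.5)→(2.5,30)  cross = 6·30 − 2.5·37.5 = 86.2500; (r_i+r_j)·cross = 8.5·86.2500 = 733.1250
Σcross = 830.7500 → A = |Σcross|/2 = 415.3750 mm²
Σ(r_i+r_j)·cross = 30153.2500 → first moment M = |Σ|/6 = 5025.5417
R_c = M/A = 5025.5417/415.3750 = 12.0988 mm
θ = 329° = 5.742133 rad
V = θ·R_c·A = 5.742133·12.0988·415.3750 = 28857.330 mm³

Volume = 28857.330 mm³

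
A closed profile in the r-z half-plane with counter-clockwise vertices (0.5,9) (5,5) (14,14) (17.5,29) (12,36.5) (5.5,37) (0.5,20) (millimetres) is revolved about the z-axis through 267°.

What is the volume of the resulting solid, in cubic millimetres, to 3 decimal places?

Profile (r,z), 7 vertices: (0.5,9) (5,5) (14,14) (17.5,29) (12,36.5) (5.5,37) (0.5,20)
edge 0: (0.5,9)→(5,5)  cross = 0.5·5 − 5·9 = -42.5000; (r_i+r_j)·cross = 5.5·-42.5000 = -233.7500
edge 1: (5,5)→(14,14)  cross = 5·14 − 14·5 = 0.0000; (r_i+r_j)·cross = 19·0.0000 = 0.0000
edge 2: (14,14)→(17.5,29)  cross = 14·29 − 17.5·14 = 161.0000; (r_i+r_j)·cross = 31.5·161.0000 = 5071.5000
edge 3: (17.5,29)→(12,36.5)  cross = 17.5·36.5 − 12·29 = 290.7500; (r_i+r_j)·cross = 29.5·290.7500 = 8577.1250
edge 4: (12,36.5)→(5.5,37)  cross = 12·37 − 5.5·36.5 = 243.2500; (r_i+r_j)·cross = 17.5·243.2500 = 4256.8750
edge 5: (5.5,37)→(0.5,20)  cross = 5.5·20 − 0.5·37 = 91.5000; (r_i+r_j)·cross = 6·91.5000 = 549.0000
edge 6: (0.5,20)→(0.5,9)  cross = 0.5·9 − 0.5·20 = -5.5000; (r_i+r_j)·cross = 1·-5.5000 = -5.5000
Σcross = 738.5000 → A = |Σcross|/2 = 369.2500 mm²
Σ(r_i+r_j)·cross = 18215.2500 → first moment M = |Σ|/6 = 3035.8750
R_c = M/A = 3035.8750/369.2500 = 8.2217 mm
θ = 267° = 4.660029 rad
V = θ·R_c·A = 4.660029·8.2217·369.2500 = 14147.266 mm³

Volume = 14147.266 mm³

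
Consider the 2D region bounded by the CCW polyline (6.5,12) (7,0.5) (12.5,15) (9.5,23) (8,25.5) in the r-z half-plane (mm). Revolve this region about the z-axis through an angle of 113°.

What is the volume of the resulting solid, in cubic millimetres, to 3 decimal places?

Volume = 1325.826 mm³

Profile (r,z), 5 vertices: (6.5,12) (7,0.5) (12.5,15) (9.5,23) (8,25.5)
edge 0: (6.5,12)→(7,0.5)  cross = 6.5·0.5 − 7·12 = -80.7500; (r_i+r_j)·cross = 13.5·-80.7500 = -1090.1250
edge 1: (7,0.5)→(12.5,15)  cross = 7·15 − 12.5·0.5 = 98.7500; (r_i+r_j)·cross = 19.5·98.7500 = 1925.6250
edge 2: (12.5,15)→(9.5,23)  cross = 12.5·23 − 9.5·15 = 145.0000; (r_i+r_j)·cross = 22·145.0000 = 3190.0000
edge 3: (9.5,23)→(8,25.5)  cross = 9.5·25.5 − 8·23 = 58.2500; (r_i+r_j)·cross = 17.5·58.2500 = 1019.3750
edge 4: (8,25.5)→(6.5,12)  cross = 8·12 − 6.5·25.5 = -69.7500; (r_i+r_j)·cross = 14.5·-69.7500 = -1011.3750
Σcross = 151.5000 → A = |Σcross|/2 = 75.7500 mm²
Σ(r_i+r_j)·cross = 4033.5000 → first moment M = |Σ|/6 = 672.2500
R_c = M/A = 672.2500/75.7500 = 8.8746 mm
θ = 113° = 1.972222 rad
V = θ·R_c·A = 1.972222·8.8746·75.7500 = 1325.826 mm³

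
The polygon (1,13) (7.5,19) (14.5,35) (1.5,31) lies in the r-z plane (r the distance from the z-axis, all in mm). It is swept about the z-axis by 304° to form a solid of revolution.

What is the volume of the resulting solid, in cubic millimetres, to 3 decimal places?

Profile (r,z), 4 vertices: (1,13) (7.5,19) (14.5,35) (1.5,31)
edge 0: (1,13)→(7.5,19)  cross = 1·19 − 7.5·13 = -78.5000; (r_i+r_j)·cross = 8.5·-78.5000 = -667.2500
edge 1: (7.5,19)→(14.5,35)  cross = 7.5·35 − 14.5·19 = -13.0000; (r_i+r_j)·cross = 22·-13.0000 = -286.0000
edge 2: (14.5,35)→(1.5,31)  cross = 14.5·31 − 1.5·35 = 397.0000; (r_i+r_j)·cross = 16·397.0000 = 6352.0000
edge 3: (1.5,31)→(1,13)  cross = 1.5·13 − 1·31 = -11.5000; (r_i+r_j)·cross = 2.5·-11.5000 = -28.7500
Σcross = 294.0000 → A = |Σcross|/2 = 147.0000 mm²
Σ(r_i+r_j)·cross = 5370.0000 → first moment M = |Σ|/6 = 895.0000
R_c = M/A = 895.0000/147.0000 = 6.0884 mm
θ = 304° = 5.305801 rad
V = θ·R_c·A = 5.305801·6.0884·147.0000 = 4748.692 mm³

Volume = 4748.692 mm³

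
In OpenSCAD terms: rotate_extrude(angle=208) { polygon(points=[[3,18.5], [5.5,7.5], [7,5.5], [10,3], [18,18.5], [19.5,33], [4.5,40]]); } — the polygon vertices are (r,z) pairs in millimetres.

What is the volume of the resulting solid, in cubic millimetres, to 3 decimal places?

Volume = 15589.351 mm³

Profile (r,z), 7 vertices: (3,18.5) (5.5,7.5) (7,5.5) (10,3) (18,18.5) (19.5,33) (4.5,40)
edge 0: (3,18.5)→(5.5,7.5)  cross = 3·7.5 − 5.5·18.5 = -79.2500; (r_i+r_j)·cross = 8.5·-79.2500 = -673.6250
edge 1: (5.5,7.5)→(7,5.5)  cross = 5.5·5.5 − 7·7.5 = -22.2500; (r_i+r_j)·cross = 12.5·-22.2500 = -278.1250
edge 2: (7,5.5)→(10,3)  cross = 7·3 − 10·5.5 = -34.0000; (r_i+r_j)·cross = 17·-34.0000 = -578.0000
edge 3: (10,3)→(18,18.5)  cross = 10·18.5 − 18·3 = 131.0000; (r_i+r_j)·cross = 28·131.0000 = 3668.0000
edge 4: (18,18.5)→(19.5,33)  cross = 18·33 − 19.5·18.5 = 233.2500; (r_i+r_j)·cross = 37.5·233.2500 = 8746.8750
edge 5: (19.5,33)→(4.5,40)  cross = 19.5·40 − 4.5·33 = 631.5000; (r_i+r_j)·cross = 24·631.5000 = 15156.0000
edge 6: (4.5,40)→(3,18.5)  cross = 4.5·18.5 − 3·40 = -36.7500; (r_i+r_j)·cross = 7.5·-36.7500 = -275.6250
Σcross = 823.5000 → A = |Σcross|/2 = 411.7500 mm²
Σ(r_i+r_j)·cross = 25765.5000 → first moment M = |Σ|/6 = 4294.2500
R_c = M/A = 4294.2500/411.7500 = 10.4293 mm
θ = 208° = 3.630285 rad
V = θ·R_c·A = 3.630285·10.4293·411.7500 = 15589.351 mm³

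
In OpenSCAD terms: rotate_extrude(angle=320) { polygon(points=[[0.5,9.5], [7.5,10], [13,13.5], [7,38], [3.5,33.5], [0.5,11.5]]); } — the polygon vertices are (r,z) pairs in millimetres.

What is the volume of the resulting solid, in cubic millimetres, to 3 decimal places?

Volume = 7474.082 mm³

Profile (r,z), 6 vertices: (0.5,9.5) (7.5,10) (13,13.5) (7,38) (3.5,33.5) (0.5,11.5)
edge 0: (0.5,9.5)→(7.5,10)  cross = 0.5·10 − 7.5·9.5 = -66.2500; (r_i+r_j)·cross = 8·-66.2500 = -530.0000
edge 1: (7.5,10)→(13,13.5)  cross = 7.5·13.5 − 13·10 = -28.7500; (r_i+r_j)·cross = 20.5·-28.7500 = -589.3750
edge 2: (13,13.5)→(7,38)  cross = 13·38 − 7·13.5 = 399.5000; (r_i+r_j)·cross = 20·399.5000 = 7990.0000
edge 3: (7,38)→(3.5,33.5)  cross = 7·33.5 − 3.5·38 = 101.5000; (r_i+r_j)·cross = 10.5·101.5000 = 1065.7500
edge 4: (3.5,33.5)→(0.5,11.5)  cross = 3.5·11.5 − 0.5·33.5 = 23.5000; (r_i+r_j)·cross = 4·23.5000 = 94.0000
edge 5: (0.5,11.5)→(0.5,9.5)  cross = 0.5·9.5 − 0.5·11.5 = -1.0000; (r_i+r_j)·cross = 1·-1.0000 = -1.0000
Σcross = 428.5000 → A = |Σcross|/2 = 214.2500 mm²
Σ(r_i+r_j)·cross = 8029.3750 → first moment M = |Σ|/6 = 1338.2292
R_c = M/A = 1338.2292/214.2500 = 6.2461 mm
θ = 320° = 5.585054 rad
V = θ·R_c·A = 5.585054·6.2461·214.2500 = 7474.082 mm³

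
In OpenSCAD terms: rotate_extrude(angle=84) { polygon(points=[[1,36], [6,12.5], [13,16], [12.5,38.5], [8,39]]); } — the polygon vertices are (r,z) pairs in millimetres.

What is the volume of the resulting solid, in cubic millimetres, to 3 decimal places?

Volume = 2662.273 mm³

Profile (r,z), 5 vertices: (1,36) (6,12.5) (13,16) (12.5,38.5) (8,39)
edge 0: (1,36)→(6,12.5)  cross = 1·12.5 − 6·36 = -203.5000; (r_i+r_j)·cross = 7·-203.5000 = -1424.5000
edge 1: (6,12.5)→(13,16)  cross = 6·16 − 13·12.5 = -66.5000; (r_i+r_j)·cross = 19·-66.5000 = -1263.5000
edge 2: (13,16)→(12.5,38.5)  cross = 13·38.5 − 12.5·16 = 300.5000; (r_i+r_j)·cross = 25.5·300.5000 = 7662.7500
edge 3: (12.5,38.5)→(8,39)  cross = 12.5·39 − 8·38.5 = 179.5000; (r_i+r_j)·cross = 20.5·179.5000 = 3679.7500
edge 4: (8,39)→(1,36)  cross = 8·36 − 1·39 = 249.0000; (r_i+r_j)·cross = 9·249.0000 = 2241.0000
Σcross = 459.0000 → A = |Σcross|/2 = 229.5000 mm²
Σ(r_i+r_j)·cross = 10895.5000 → first moment M = |Σ|/6 = 1815.9167
R_c = M/A = 1815.9167/229.5000 = 7.9125 mm
θ = 84° = 1.466077 rad
V = θ·R_c·A = 1.466077·7.9125·229.5000 = 2662.273 mm³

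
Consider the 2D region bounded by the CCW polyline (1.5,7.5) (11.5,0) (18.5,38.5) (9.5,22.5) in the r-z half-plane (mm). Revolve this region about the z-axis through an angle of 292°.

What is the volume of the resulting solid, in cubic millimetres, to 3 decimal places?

Profile (r,z), 4 vertices: (1.5,7.5) (11.5,0) (18.5,38.5) (9.5,22.5)
edge 0: (1.5,7.5)→(11.5,0)  cross = 1.5·0 − 11.5·7.5 = -86.2500; (r_i+r_j)·cross = 13·-86.2500 = -1121.2500
edge 1: (11.5,0)→(18.5,38.5)  cross = 11.5·38.5 − 18.5·0 = 442.7500; (r_i+r_j)·cross = 30·442.7500 = 13282.5000
edge 2: (18.5,38.5)→(9.5,22.5)  cross = 18.5·22.5 − 9.5·38.5 = 50.5000; (r_i+r_j)·cross = 28·50.5000 = 1414.0000
edge 3: (9.5,22.5)→(1.5,7.5)  cross = 9.5·7.5 − 1.5·22.5 = 37.5000; (r_i+r_j)·cross = 11·37.5000 = 412.5000
Σcross = 444.5000 → A = |Σcross|/2 = 222.2500 mm²
Σ(r_i+r_j)·cross = 13987.7500 → first moment M = |Σ|/6 = 2331.2917
R_c = M/A = 2331.2917/222.2500 = 10.4895 mm
θ = 292° = 5.096361 rad
V = θ·R_c·A = 5.096361·10.4895·222.2500 = 11881.105 mm³

Volume = 11881.105 mm³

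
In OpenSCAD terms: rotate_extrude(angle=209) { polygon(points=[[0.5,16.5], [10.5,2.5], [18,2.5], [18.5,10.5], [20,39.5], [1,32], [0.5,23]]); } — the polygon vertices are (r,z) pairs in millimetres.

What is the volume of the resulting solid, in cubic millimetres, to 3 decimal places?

Volume = 21552.433 mm³

Profile (r,z), 7 vertices: (0.5,16.5) (10.5,2.5) (18,2.5) (18.5,10.5) (20,39.5) (1,32) (0.5,23)
edge 0: (0.5,16.5)→(10.5,2.5)  cross = 0.5·2.5 − 10.5·16.5 = -172.0000; (r_i+r_j)·cross = 11·-172.0000 = -1892.0000
edge 1: (10.5,2.5)→(18,2.5)  cross = 10.5·2.5 − 18·2.5 = -18.7500; (r_i+r_j)·cross = 28.5·-18.7500 = -534.3750
edge 2: (18,2.5)→(18.5,10.5)  cross = 18·10.5 − 18.5·2.5 = 142.7500; (r_i+r_j)·cross = 36.5·142.7500 = 5210.3750
edge 3: (18.5,10.5)→(20,39.5)  cross = 18.5·39.5 − 20·10.5 = 520.7500; (r_i+r_j)·cross = 38.5·520.7500 = 20048.8750
edge 4: (20,39.5)→(1,32)  cross = 20·32 − 1·39.5 = 600.5000; (r_i+r_j)·cross = 21·600.5000 = 12610.5000
edge 5: (1,32)→(0.5,23)  cross = 1·23 − 0.5·32 = 7.0000; (r_i+r_j)·cross = 1.5·7.0000 = 10.5000
edge 6: (0.5,23)→(0.5,16.5)  cross = 0.5·16.5 − 0.5·23 = -3.2500; (r_i+r_j)·cross = 1·-3.2500 = -3.2500
Σcross = 1077.0000 → A = |Σcross|/2 = 538.5000 mm²
Σ(r_i+r_j)·cross = 35450.6250 → first moment M = |Σ|/6 = 5908.4375
R_c = M/A = 5908.4375/538.5000 = 10.9720 mm
θ = 209° = 3.647738 rad
V = θ·R_c·A = 3.647738·10.9720·538.5000 = 21552.433 mm³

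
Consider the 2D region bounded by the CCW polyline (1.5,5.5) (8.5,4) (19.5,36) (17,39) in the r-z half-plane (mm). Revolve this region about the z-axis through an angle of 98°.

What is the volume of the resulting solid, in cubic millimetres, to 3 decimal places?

Volume = 3433.460 mm³

Profile (r,z), 4 vertices: (1.5,5.5) (8.5,4) (19.5,36) (17,39)
edge 0: (1.5,5.5)→(8.5,4)  cross = 1.5·4 − 8.5·5.5 = -40.7500; (r_i+r_j)·cross = 10·-40.7500 = -407.5000
edge 1: (8.5,4)→(19.5,36)  cross = 8.5·36 − 19.5·4 = 228.0000; (r_i+r_j)·cross = 28·228.0000 = 6384.0000
edge 2: (19.5,36)→(17,39)  cross = 19.5·39 − 17·36 = 148.5000; (r_i+r_j)·cross = 36.5·148.5000 = 5420.2500
edge 3: (17,39)→(1.5,5.5)  cross = 17·5.5 − 1.5·39 = 35.0000; (r_i+r_j)·cross = 18.5·35.0000 = 647.5000
Σcross = 370.7500 → A = |Σcross|/2 = 185.3750 mm²
Σ(r_i+r_j)·cross = 12044.2500 → first moment M = |Σ|/6 = 2007.3750
R_c = M/A = 2007.3750/185.3750 = 10.8287 mm
θ = 98° = 1.710423 rad
V = θ·R_c·A = 1.710423·10.8287·185.3750 = 3433.460 mm³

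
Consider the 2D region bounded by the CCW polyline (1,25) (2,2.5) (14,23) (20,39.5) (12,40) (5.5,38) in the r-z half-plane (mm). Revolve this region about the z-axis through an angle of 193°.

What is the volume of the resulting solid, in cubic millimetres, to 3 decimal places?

Profile (r,z), 6 vertices: (1,25) (2,2.5) (14,23) (20,39.5) (12,40) (5.5,38)
edge 0: (1,25)→(2,2.5)  cross = 1·2.5 − 2·25 = -47.5000; (r_i+r_j)·cross = 3·-47.5000 = -142.5000
edge 1: (2,2.5)→(14,23)  cross = 2·23 − 14·2.5 = 11.0000; (r_i+r_j)·cross = 16·11.0000 = 176.0000
edge 2: (14,23)→(20,39.5)  cross = 14·39.5 − 20·23 = 93.0000; (r_i+r_j)·cross = 34·93.0000 = 3162.0000
edge 3: (20,39.5)→(12,40)  cross = 20·40 − 12·39.5 = 326.0000; (r_i+r_j)·cross = 32·326.0000 = 10432.0000
edge 4: (12,40)→(5.5,38)  cross = 12·38 − 5.5·40 = 236.0000; (r_i+r_j)·cross = 17.5·236.0000 = 4130.0000
edge 5: (5.5,38)→(1,25)  cross = 5.5·25 − 1·38 = 99.5000; (r_i+r_j)·cross = 6.5·99.5000 = 646.7500
Σcross = 718.0000 → A = |Σcross|/2 = 359.0000 mm²
Σ(r_i+r_j)·cross = 18404.2500 → first moment M = |Σ|/6 = 3067.3750
R_c = M/A = 3067.3750/359.0000 = 8.5442 mm
θ = 193° = 3.368485 rad
V = θ·R_c·A = 3.368485·8.5442·359.0000 = 10332.408 mm³

Volume = 10332.408 mm³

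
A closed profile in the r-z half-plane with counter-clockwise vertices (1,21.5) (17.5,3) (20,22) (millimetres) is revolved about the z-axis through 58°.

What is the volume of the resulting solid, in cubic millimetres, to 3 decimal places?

Volume = 2336.768 mm³

Profile (r,z), 3 vertices: (1,21.5) (17.5,3) (20,22)
edge 0: (1,21.5)→(17.5,3)  cross = 1·3 − 17.5·21.5 = -373.2500; (r_i+r_j)·cross = 18.5·-373.2500 = -6905.1250
edge 1: (17.5,3)→(20,22)  cross = 17.5·22 − 20·3 = 325.0000; (r_i+r_j)·cross = 37.5·325.0000 = 12187.5000
edge 2: (20,22)→(1,21.5)  cross = 20·21.5 − 1·22 = 408.0000; (r_i+r_j)·cross = 21·408.0000 = 8568.0000
Σcross = 359.7500 → A = |Σcross|/2 = 179.8750 mm²
Σ(r_i+r_j)·cross = 13850.3750 → first moment M = |Σ|/6 = 2308.3958
R_c = M/A = 2308.3958/179.8750 = 12.8333 mm
θ = 58° = 1.012291 rad
V = θ·R_c·A = 1.012291·12.8333·179.8750 = 2336.768 mm³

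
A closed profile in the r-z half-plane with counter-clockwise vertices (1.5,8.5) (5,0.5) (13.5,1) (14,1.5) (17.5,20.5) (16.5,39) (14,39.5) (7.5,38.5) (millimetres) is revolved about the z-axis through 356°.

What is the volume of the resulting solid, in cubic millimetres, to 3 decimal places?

Profile (r,z), 8 vertices: (1.5,8.5) (5,0.5) (13.5,1) (14,1.5) (17.5,20.5) (16.5,39) (14,39.5) (7.5,38.5)
edge 0: (1.5,8.5)→(5,0.5)  cross = 1.5·0.5 − 5·8.5 = -41.7500; (r_i+r_j)·cross = 6.5·-41.7500 = -271.3750
edge 1: (5,0.5)→(13.5,1)  cross = 5·1 − 13.5·0.5 = -1.7500; (r_i+r_j)·cross = 18.5·-1.7500 = -32.3750
edge 2: (13.5,1)→(14,1.5)  cross = 13.5·1.5 − 14·1 = 6.2500; (r_i+r_j)·cross = 27.5·6.2500 = 171.8750
edge 3: (14,1.5)→(17.5,20.5)  cross = 14·20.5 − 17.5·1.5 = 260.7500; (r_i+r_j)·cross = 31.5·260.7500 = 8213.6250
edge 4: (17.5,20.5)→(16.5,39)  cross = 17.5·39 − 16.5·20.5 = 344.2500; (r_i+r_j)·cross = 34·344.2500 = 11704.5000
edge 5: (16.5,39)→(14,39.5)  cross = 16.5·39.5 − 14·39 = 105.7500; (r_i+r_j)·cross = 30.5·105.7500 = 3225.3750
edge 6: (14,39.5)→(7.5,38.5)  cross = 14·38.5 − 7.5·39.5 = 242.7500; (r_i+r_j)·cross = 21.5·242.7500 = 5219.1250
edge 7: (7.5,38.5)→(1.5,8.5)  cross = 7.5·8.5 − 1.5·38.5 = 6.0000; (r_i+r_j)·cross = 9·6.0000 = 54.0000
Σcross = 922.2500 → A = |Σcross|/2 = 461.1250 mm²
Σ(r_i+r_j)·cross = 28284.7500 → first moment M = |Σ|/6 = 4714.1250
R_c = M/A = 4714.1250/461.1250 = 10.2231 mm
θ = 356° = 6.213372 rad
V = θ·R_c·A = 6.213372·10.2231·461.1250 = 29290.613 mm³

Volume = 29290.613 mm³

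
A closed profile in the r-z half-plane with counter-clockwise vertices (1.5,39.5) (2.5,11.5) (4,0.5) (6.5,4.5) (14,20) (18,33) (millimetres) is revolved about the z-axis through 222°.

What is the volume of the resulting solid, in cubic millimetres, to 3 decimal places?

Profile (r,z), 6 vertices: (1.5,39.5) (2.5,11.5) (4,0.5) (6.5,4.5) (14,20) (18,33)
edge 0: (1.5,39.5)→(2.5,11.5)  cross = 1.5·11.5 − 2.5·39.5 = -81.5000; (r_i+r_j)·cross = 4·-81.5000 = -326.0000
edge 1: (2.5,11.5)→(4,0.5)  cross = 2.5·0.5 − 4·11.5 = -44.7500; (r_i+r_j)·cross = 6.5·-44.7500 = -290.8750
edge 2: (4,0.5)→(6.5,4.5)  cross = 4·4.5 − 6.5·0.5 = 14.7500; (r_i+r_j)·cross = 10.5·14.7500 = 154.8750
edge 3: (6.5,4.5)→(14,20)  cross = 6.5·20 − 14·4.5 = 67.0000; (r_i+r_j)·cross = 20.5·67.0000 = 1373.5000
edge 4: (14,20)→(18,33)  cross = 14·33 − 18·20 = 102.0000; (r_i+r_j)·cross = 32·102.0000 = 3264.0000
edge 5: (18,33)→(1.5,39.5)  cross = 18·39.5 − 1.5·33 = 661.5000; (r_i+r_j)·cross = 19.5·661.5000 = 12899.2500
Σcross = 719.0000 → A = |Σcross|/2 = 359.5000 mm²
Σ(r_i+r_j)·cross = 17074.7500 → first moment M = |Σ|/6 = 2845.7917
R_c = M/A = 2845.7917/359.5000 = 7.9160 mm
θ = 222° = 3.874631 rad
V = θ·R_c·A = 3.874631·7.9160·359.5000 = 11026.392 mm³

Volume = 11026.392 mm³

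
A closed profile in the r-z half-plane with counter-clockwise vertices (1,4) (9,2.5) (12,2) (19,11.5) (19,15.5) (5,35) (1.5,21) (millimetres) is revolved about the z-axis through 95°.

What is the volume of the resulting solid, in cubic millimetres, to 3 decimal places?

Volume = 5472.920 mm³

Profile (r,z), 7 vertices: (1,4) (9,2.5) (12,2) (19,11.5) (19,15.5) (5,35) (1.5,21)
edge 0: (1,4)→(9,2.5)  cross = 1·2.5 − 9·4 = -33.5000; (r_i+r_j)·cross = 10·-33.5000 = -335.0000
edge 1: (9,2.5)→(12,2)  cross = 9·2 − 12·2.5 = -12.0000; (r_i+r_j)·cross = 21·-12.0000 = -252.0000
edge 2: (12,2)→(19,11.5)  cross = 12·11.5 − 19·2 = 100.0000; (r_i+r_j)·cross = 31·100.0000 = 3100.0000
edge 3: (19,11.5)→(19,15.5)  cross = 19·15.5 − 19·11.5 = 76.0000; (r_i+r_j)·cross = 38·76.0000 = 2888.0000
edge 4: (19,15.5)→(5,35)  cross = 19·35 − 5·15.5 = 587.5000; (r_i+r_j)·cross = 24·587.5000 = 14100.0000
edge 5: (5,35)→(1.5,21)  cross = 5·21 − 1.5·35 = 52.5000; (r_i+r_j)·cross = 6.5·52.5000 = 341.2500
edge 6: (1.5,21)→(1,4)  cross = 1.5·4 − 1·21 = -15.0000; (r_i+r_j)·cross = 2.5·-15.0000 = -37.5000
Σcross = 755.5000 → A = |Σcross|/2 = 377.7500 mm²
Σ(r_i+r_j)·cross = 19804.7500 → first moment M = |Σ|/6 = 3300.7917
R_c = M/A = 3300.7917/377.7500 = 8.7380 mm
θ = 95° = 1.658063 rad
V = θ·R_c·A = 1.658063·8.7380·377.7500 = 5472.920 mm³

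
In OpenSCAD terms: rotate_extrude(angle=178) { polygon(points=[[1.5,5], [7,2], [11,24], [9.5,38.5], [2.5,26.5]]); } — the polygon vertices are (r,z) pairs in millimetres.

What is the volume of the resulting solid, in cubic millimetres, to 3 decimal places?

Profile (r,z), 5 vertices: (1.5,5) (7,2) (11,24) (9.5,38.5) (2.5,26.5)
edge 0: (1.5,5)→(7,2)  cross = 1.5·2 − 7·5 = -32.0000; (r_i+r_j)·cross = 8.5·-32.0000 = -272.0000
edge 1: (7,2)→(11,24)  cross = 7·24 − 11·2 = 146.0000; (r_i+r_j)·cross = 18·146.0000 = 2628.0000
edge 2: (11,24)→(9.5,38.5)  cross = 11·38.5 − 9.5·24 = 195.5000; (r_i+r_j)·cross = 20.5·195.5000 = 4007.7500
edge 3: (9.5,38.5)→(2.5,26.5)  cross = 9.5·26.5 − 2.5·38.5 = 155.5000; (r_i+r_j)·cross = 12·155.5000 = 1866.0000
edge 4: (2.5,26.5)→(1.5,5)  cross = 2.5·5 − 1.5·26.5 = -27.2500; (r_i+r_j)·cross = 4·-27.2500 = -109.0000
Σcross = 437.7500 → A = |Σcross|/2 = 218.8750 mm²
Σ(r_i+r_j)·cross = 8120.7500 → first moment M = |Σ|/6 = 1353.4583
R_c = M/A = 1353.4583/218.8750 = 6.1837 mm
θ = 178° = 3.106686 rad
V = θ·R_c·A = 3.106686·6.1837·218.8750 = 4204.770 mm³

Volume = 4204.770 mm³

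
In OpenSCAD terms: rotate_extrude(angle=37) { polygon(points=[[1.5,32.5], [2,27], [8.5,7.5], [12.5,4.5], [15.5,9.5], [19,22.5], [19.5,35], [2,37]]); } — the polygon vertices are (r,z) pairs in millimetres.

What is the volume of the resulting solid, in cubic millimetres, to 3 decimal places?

Profile (r,z), 8 vertices: (1.5,32.5) (2,27) (8.5,7.5) (12.5,4.5) (15.5,9.5) (19,22.5) (19.5,35) (2,37)
edge 0: (1.5,32.5)→(2,27)  cross = 1.5·27 − 2·32.5 = -24.5000; (r_i+r_j)·cross = 3.5·-24.5000 = -85.7500
edge 1: (2,27)→(8.5,7.5)  cross = 2·7.5 − 8.5·27 = -214.5000; (r_i+r_j)·cross = 10.5·-214.5000 = -2252.2500
edge 2: (8.5,7.5)→(12.5,4.5)  cross = 8.5·4.5 − 12.5·7.5 = -55.5000; (r_i+r_j)·cross = 21·-55.5000 = -1165.5000
edge 3: (12.5,4.5)→(15.5,9.5)  cross = 12.5·9.5 − 15.5·4.5 = 49.0000; (r_i+r_j)·cross = 28·49.0000 = 1372.0000
edge 4: (15.5,9.5)→(19,22.5)  cross = 15.5·22.5 − 19·9.5 = 168.2500; (r_i+r_j)·cross = 34.5·168.2500 = 5804.6250
edge 5: (19,22.5)→(19.5,35)  cross = 19·35 − 19.5·22.5 = 226.2500; (r_i+r_j)·cross = 38.5·226.2500 = 8710.6250
edge 6: (19.5,35)→(2,37)  cross = 19.5·37 − 2·35 = 651.5000; (r_i+r_j)·cross = 21.5·651.5000 = 14007.2500
edge 7: (2,37)→(1.5,32.5)  cross = 2·32.5 − 1.5·37 = 9.5000; (r_i+r_j)·cross = 3.5·9.5000 = 33.2500
Σcross = 810.0000 → A = |Σcross|/2 = 405.0000 mm²
Σ(r_i+r_j)·cross = 26424.2500 → first moment M = |Σ|/6 = 4404.0417
R_c = M/A = 4404.0417/405.0000 = 10.8742 mm
θ = 37° = 0.645772 rad
V = θ·R_c·A = 0.645772·10.8742·405.0000 = 2844.006 mm³

Volume = 2844.006 mm³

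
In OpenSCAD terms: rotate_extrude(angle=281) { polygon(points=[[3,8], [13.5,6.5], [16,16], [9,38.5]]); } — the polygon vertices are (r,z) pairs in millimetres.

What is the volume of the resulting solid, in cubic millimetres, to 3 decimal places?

Volume = 10725.664 mm³

Profile (r,z), 4 vertices: (3,8) (13.5,6.5) (16,16) (9,38.5)
edge 0: (3,8)→(13.5,6.5)  cross = 3·6.5 − 13.5·8 = -88.5000; (r_i+r_j)·cross = 16.5·-88.5000 = -1460.2500
edge 1: (13.5,6.5)→(16,16)  cross = 13.5·16 − 16·6.5 = 112.0000; (r_i+r_j)·cross = 29.5·112.0000 = 3304.0000
edge 2: (16,16)→(9,38.5)  cross = 16·38.5 − 9·16 = 472.0000; (r_i+r_j)·cross = 25·472.0000 = 11800.0000
edge 3: (9,38.5)→(3,8)  cross = 9·8 − 3·38.5 = -43.5000; (r_i+r_j)·cross = 12·-43.5000 = -522.0000
Σcross = 452.0000 → A = |Σcross|/2 = 226.0000 mm²
Σ(r_i+r_j)·cross = 13121.7500 → first moment M = |Σ|/6 = 2186.9583
R_c = M/A = 2186.9583/226.0000 = 9.6768 mm
θ = 281° = 4.904375 rad
V = θ·R_c·A = 4.904375·9.6768·226.0000 = 10725.664 mm³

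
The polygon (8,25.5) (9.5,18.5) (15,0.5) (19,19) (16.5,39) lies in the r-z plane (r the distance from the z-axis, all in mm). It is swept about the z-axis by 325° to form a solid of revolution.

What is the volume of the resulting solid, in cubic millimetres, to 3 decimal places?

Profile (r,z), 5 vertices: (8,25.5) (9.5,18.5) (15,0.5) (19,19) (16.5,39)
edge 0: (8,25.5)→(9.5,18.5)  cross = 8·18.5 − 9.5·25.5 = -94.2500; (r_i+r_j)·cross = 17.5·-94.2500 = -1649.3750
edge 1: (9.5,18.5)→(15,0.5)  cross = 9.5·0.5 − 15·18.5 = -272.7500; (r_i+r_j)·cross = 24.5·-272.7500 = -6682.3750
edge 2: (15,0.5)→(19,19)  cross = 15·19 − 19·0.5 = 275.5000; (r_i+r_j)·cross = 34·275.5000 = 9367.0000
edge 3: (19,19)→(16.5,39)  cross = 19·39 − 16.5·19 = 427.5000; (r_i+r_j)·cross = 35.5·427.5000 = 15176.2500
edge 4: (16.5,39)→(8,25.5)  cross = 16.5·25.5 − 8·39 = 108.7500; (r_i+r_j)·cross = 24.5·108.7500 = 2664.3750
Σcross = 444.7500 → A = |Σcross|/2 = 222.3750 mm²
Σ(r_i+r_j)·cross = 18875.8750 → first moment M = |Σ|/6 = 3145.9792
R_c = M/A = 3145.9792/222.3750 = 14.1472 mm
θ = 325° = 5.672320 rad
V = θ·R_c·A = 5.672320·14.1472·222.3750 = 17845.001 mm³

Volume = 17845.001 mm³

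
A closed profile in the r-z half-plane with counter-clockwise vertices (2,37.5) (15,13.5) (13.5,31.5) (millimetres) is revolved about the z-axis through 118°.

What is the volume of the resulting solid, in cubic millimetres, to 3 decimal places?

Profile (r,z), 3 vertices: (2,37.5) (15,13.5) (13.5,31.5)
edge 0: (2,37.5)→(15,13.5)  cross = 2·13.5 − 15·37.5 = -535.5000; (r_i+r_j)·cross = 17·-535.5000 = -9103.5000
edge 1: (15,13.5)→(13.5,31.5)  cross = 15·31.5 − 13.5·13.5 = 290.2500; (r_i+r_j)·cross = 28.5·290.2500 = 8272.1250
edge 2: (13.5,31.5)→(2,37.5)  cross = 13.5·37.5 − 2·31.5 = 443.2500; (r_i+r_j)·cross = 15.5·443.2500 = 6870.3750
Σcross = 198.0000 → A = |Σcross|/2 = 99.0000 mm²
Σ(r_i+r_j)·cross = 6039.0000 → first moment M = |Σ|/6 = 1006.5000
R_c = M/A = 1006.5000/99.0000 = 10.1667 mm
θ = 118° = 2.059489 rad
V = θ·R_c·A = 2.059489·10.1667·99.0000 = 2072.875 mm³

Volume = 2072.875 mm³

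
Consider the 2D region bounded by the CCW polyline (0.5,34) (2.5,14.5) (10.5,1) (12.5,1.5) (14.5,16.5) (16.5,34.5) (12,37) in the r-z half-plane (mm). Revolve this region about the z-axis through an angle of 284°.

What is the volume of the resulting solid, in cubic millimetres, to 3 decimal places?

Profile (r,z), 7 vertices: (0.5,34) (2.5,14.5) (10.5,1) (12.5,1.5) (14.5,16.5) (16.5,34.5) (12,37)
edge 0: (0.5,34)→(2.5,14.5)  cross = 0.5·14.5 − 2.5·34 = -77.7500; (r_i+r_j)·cross = 3·-77.7500 = -233.2500
edge 1: (2.5,14.5)→(10.5,1)  cross = 2.5·1 − 10.5·14.5 = -149.7500; (r_i+r_j)·cross = 13·-149.7500 = -1946.7500
edge 2: (10.5,1)→(12.5,1.5)  cross = 10.5·1.5 − 12.5·1 = 3.2500; (r_i+r_j)·cross = 23·3.2500 = 74.7500
edge 3: (12.5,1.5)→(14.5,16.5)  cross = 12.5·16.5 − 14.5·1.5 = 184.5000; (r_i+r_j)·cross = 27·184.5000 = 4981.5000
edge 4: (14.5,16.5)→(16.5,34.5)  cross = 14.5·34.5 − 16.5·16.5 = 228.0000; (r_i+r_j)·cross = 31·228.0000 = 7068.0000
edge 5: (16.5,34.5)→(12,37)  cross = 16.5·37 − 12·34.5 = 196.5000; (r_i+r_j)·cross = 28.5·196.5000 = 5600.2500
edge 6: (12,37)→(0.5,34)  cross = 12·34 − 0.5·37 = 389.5000; (r_i+r_j)·cross = 12.5·389.5000 = 4868.7500
Σcross = 774.2500 → A = |Σcross|/2 = 387.1250 mm²
Σ(r_i+r_j)·cross = 20413.2500 → first moment M = |Σ|/6 = 3402.2083
R_c = M/A = 3402.2083/387.1250 = 8.7884 mm
θ = 284° = 4.956735 rad
V = θ·R_c·A = 4.956735·8.7884·387.1250 = 16863.845 mm³

Volume = 16863.845 mm³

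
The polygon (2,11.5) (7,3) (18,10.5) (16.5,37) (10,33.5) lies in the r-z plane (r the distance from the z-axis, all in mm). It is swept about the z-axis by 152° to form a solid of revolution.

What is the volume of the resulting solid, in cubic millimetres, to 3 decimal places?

Profile (r,z), 5 vertices: (2,11.5) (7,3) (18,10.5) (16.5,37) (10,33.5)
edge 0: (2,11.5)→(7,3)  cross = 2·3 − 7·11.5 = -74.5000; (r_i+r_j)·cross = 9·-74.5000 = -670.5000
edge 1: (7,3)→(18,10.5)  cross = 7·10.5 − 18·3 = 19.5000; (r_i+r_j)·cross = 25·19.5000 = 487.5000
edge 2: (18,10.5)→(16.5,37)  cross = 18·37 − 16.5·10.5 = 492.7500; (r_i+r_j)·cross = 34.5·492.7500 = 16999.8750
edge 3: (16.5,37)→(10,33.5)  cross = 16.5·33.5 − 10·37 = 182.7500; (r_i+r_j)·cross = 26.5·182.7500 = 4842.8750
edge 4: (10,33.5)→(2,11.5)  cross = 10·11.5 − 2·33.5 = 48.0000; (r_i+r_j)·cross = 12·48.0000 = 576.0000
Σcross = 668.5000 → A = |Σcross|/2 = 334.2500 mm²
Σ(r_i+r_j)·cross = 22235.7500 → first moment M = |Σ|/6 = 3705.9583
R_c = M/A = 3705.9583/334.2500 = 11.0874 mm
θ = 152° = 2.652900 rad
V = θ·R_c·A = 2.652900·11.0874·334.2500 = 9831.539 mm³

Volume = 9831.539 mm³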